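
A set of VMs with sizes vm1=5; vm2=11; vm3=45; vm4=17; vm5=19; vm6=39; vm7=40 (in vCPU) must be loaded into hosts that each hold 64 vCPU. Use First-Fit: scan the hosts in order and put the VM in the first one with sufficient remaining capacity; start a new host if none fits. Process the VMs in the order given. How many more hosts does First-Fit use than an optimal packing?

First-Fit: [5,11,45] [17,19] [39] [40] → 4 hosts.
Total size 176 vCPU; any packing needs at least ⌈176/64⌉ = 3 hosts.
An optimal packing achieves that bound: [45,19] [40,17,5] [39,11] → 3 hosts.
Excess: 4 − 3 = 1.

1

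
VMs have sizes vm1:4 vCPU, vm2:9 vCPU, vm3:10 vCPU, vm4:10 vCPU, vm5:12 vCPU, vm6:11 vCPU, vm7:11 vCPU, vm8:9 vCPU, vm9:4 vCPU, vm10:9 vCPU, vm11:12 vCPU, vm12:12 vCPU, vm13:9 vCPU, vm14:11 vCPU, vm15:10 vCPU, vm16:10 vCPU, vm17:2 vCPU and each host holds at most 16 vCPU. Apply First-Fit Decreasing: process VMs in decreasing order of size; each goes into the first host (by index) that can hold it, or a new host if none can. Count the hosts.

Sorted descending: 12, 12, 12, 11, 11, 11, 10, 10, 10, 10, 9, 9, 9, 9, 4, 4, 2.
host 1: place 12 vCPU, 4 vCPU left
host 2: place 12 vCPU, 4 vCPU left
host 3: place 12 vCPU, 4 vCPU left
host 4: place 11 vCPU, 5 vCPU left
host 5: place 11 vCPU, 5 vCPU left
host 6: place 11 vCPU, 5 vCPU left
host 7: place 10 vCPU, 6 vCPU left
host 8: place 10 vCPU, 6 vCPU left
host 9: place 10 vCPU, 6 vCPU left
host 10: place 10 vCPU, 6 vCPU left
host 11: place 9 vCPU, 7 vCPU left
host 12: place 9 vCPU, 7 vCPU left
host 13: place 9 vCPU, 7 vCPU left
host 14: place 9 vCPU, 7 vCPU left
host 1: place 4 vCPU, 0 vCPU left
host 2: place 4 vCPU, 0 vCPU left
host 3: place 2 vCPU, 2 vCPU left

14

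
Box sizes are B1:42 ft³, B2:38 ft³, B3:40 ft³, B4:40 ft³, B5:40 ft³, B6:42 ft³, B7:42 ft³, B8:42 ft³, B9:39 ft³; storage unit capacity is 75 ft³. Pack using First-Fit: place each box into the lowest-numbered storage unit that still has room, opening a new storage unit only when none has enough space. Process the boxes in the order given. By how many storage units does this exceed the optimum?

First-Fit: [42] [38] [40] [40] [40] [42] [42] [42] [39] → 9 storage units.
9 boxes exceed 37.5 ft³ (half the capacity), and no two of those can share a storage unit, so at least 9 storage units are needed.
So 9 is already optimal.

0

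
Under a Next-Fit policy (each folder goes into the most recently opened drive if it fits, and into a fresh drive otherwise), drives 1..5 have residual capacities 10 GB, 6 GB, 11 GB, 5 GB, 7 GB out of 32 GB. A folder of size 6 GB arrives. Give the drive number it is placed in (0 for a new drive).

5

Next-Fit only looks at drive 5, which has 7 GB free.
6 GB fits there.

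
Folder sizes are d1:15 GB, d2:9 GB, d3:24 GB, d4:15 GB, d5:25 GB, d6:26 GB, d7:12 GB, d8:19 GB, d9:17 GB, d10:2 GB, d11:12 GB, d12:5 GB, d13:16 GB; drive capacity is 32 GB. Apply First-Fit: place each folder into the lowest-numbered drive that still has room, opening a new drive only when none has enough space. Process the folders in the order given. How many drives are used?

d1 (15 GB) → drive 1 (remaining 17 GB)
d2 (9 GB) → drive 1 (remaining 8 GB)
d3 (24 GB) → drive 2 (remaining 8 GB)
d4 (15 GB) → drive 3 (remaining 17 GB)
d5 (25 GB) → drive 4 (remaining 7 GB)
d6 (26 GB) → drive 5 (remaining 6 GB)
d7 (12 GB) → drive 3 (remaining 5 GB)
d8 (19 GB) → drive 6 (remaining 13 GB)
d9 (17 GB) → drive 7 (remaining 15 GB)
d10 (2 GB) → drive 1 (remaining 6 GB)
d11 (12 GB) → drive 6 (remaining 1 GB)
d12 (5 GB) → drive 1 (remaining 1 GB)
d13 (16 GB) → drive 8 (remaining 16 GB)
Final drives: [15,9,2,5] [24] [15,12] [25] [26] [19,12] [17] [16].

8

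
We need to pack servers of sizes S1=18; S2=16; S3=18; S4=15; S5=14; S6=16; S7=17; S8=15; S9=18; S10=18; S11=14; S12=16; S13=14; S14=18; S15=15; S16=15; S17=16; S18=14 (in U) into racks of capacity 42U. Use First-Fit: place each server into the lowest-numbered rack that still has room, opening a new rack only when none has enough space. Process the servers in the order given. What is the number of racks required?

9

Put S1 (18U) in rack 1; 24U remain.
Put S2 (16U) in rack 1; 8U remain.
Put S3 (18U) in rack 2; 24U remain.
Put S4 (15U) in rack 2; 9U remain.
Put S5 (14U) in rack 3; 28U remain.
Put S6 (16U) in rack 3; 12U remain.
Put S7 (17U) in rack 4; 25U remain.
Put S8 (15U) in rack 4; 10U remain.
Put S9 (18U) in rack 5; 24U remain.
Put S10 (18U) in rack 5; 6U remain.
Put S11 (14U) in rack 6; 28U remain.
Put S12 (16U) in rack 6; 12U remain.
Put S13 (14U) in rack 7; 28U remain.
Put S14 (18U) in rack 7; 10U remain.
Put S15 (15U) in rack 8; 27U remain.
Put S16 (15U) in rack 8; 12U remain.
Put S17 (16U) in rack 9; 26U remain.
Put S18 (14U) in rack 9; 12U remain.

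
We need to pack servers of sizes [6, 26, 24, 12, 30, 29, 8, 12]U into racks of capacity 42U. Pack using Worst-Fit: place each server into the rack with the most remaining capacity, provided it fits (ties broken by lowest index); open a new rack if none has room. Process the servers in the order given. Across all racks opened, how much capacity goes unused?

21

rack 1: place 6U, 36U left
rack 1: place 26U, 10U left
rack 2: place 24U, 18U left
rack 2: place 12U, 6U left
rack 3: place 30U, 12U left
rack 4: place 29U, 13U left
rack 4: place 8U, 5U left
rack 3: place 12U, 0U left
4 racks × 42U = 168U; used 147U; unused 21U.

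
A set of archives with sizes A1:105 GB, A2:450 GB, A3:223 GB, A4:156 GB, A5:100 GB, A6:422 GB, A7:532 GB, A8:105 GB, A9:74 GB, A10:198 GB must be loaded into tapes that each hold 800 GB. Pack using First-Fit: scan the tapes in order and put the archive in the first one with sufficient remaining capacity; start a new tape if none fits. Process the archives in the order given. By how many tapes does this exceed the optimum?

1

First-Fit: [105,450,223] [156,100,422,105] [532,74] [198] → 4 tapes.
Total size 2365 GB; any packing needs at least ⌈2365/800⌉ = 3 tapes.
An optimal packing achieves that bound: [532,156,105] [450,223,105] [422,198,100,74] → 3 tapes.
Excess: 4 − 3 = 1.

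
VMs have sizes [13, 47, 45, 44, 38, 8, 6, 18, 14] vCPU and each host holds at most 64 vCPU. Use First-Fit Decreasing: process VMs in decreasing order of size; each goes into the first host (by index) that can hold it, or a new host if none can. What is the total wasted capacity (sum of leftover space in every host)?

23

Sorted descending: 47, 45, 44, 38, 18, 14, 13, 8, 6.
Put 47 vCPU in host 1; 17 vCPU remain.
Put 45 vCPU in host 2; 19 vCPU remain.
Put 44 vCPU in host 3; 20 vCPU remain.
Put 38 vCPU in host 4; 26 vCPU remain.
Put 18 vCPU in host 2; 1 vCPU remain.
Put 14 vCPU in host 1; 3 vCPU remain.
Put 13 vCPU in host 3; 7 vCPU remain.
Put 8 vCPU in host 4; 18 vCPU remain.
Put 6 vCPU in host 3; 1 vCPU remain.
4 hosts × 64 vCPU = 256 vCPU; used 233 vCPU; unused 23 vCPU.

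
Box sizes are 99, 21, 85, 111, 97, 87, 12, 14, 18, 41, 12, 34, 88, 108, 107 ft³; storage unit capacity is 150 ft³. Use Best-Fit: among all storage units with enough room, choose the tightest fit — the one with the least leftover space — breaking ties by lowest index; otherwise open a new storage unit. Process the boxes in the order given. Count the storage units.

99 ft³ → storage unit 1 (remaining 51 ft³)
21 ft³ → storage unit 1 (remaining 30 ft³)
85 ft³ → storage unit 2 (remaining 65 ft³)
111 ft³ → storage unit 3 (remaining 39 ft³)
97 ft³ → storage unit 4 (remaining 53 ft³)
87 ft³ → storage unit 5 (remaining 63 ft³)
12 ft³ → storage unit 1 (remaining 18 ft³)
14 ft³ → storage unit 1 (remaining 4 ft³)
18 ft³ → storage unit 3 (remaining 21 ft³)
41 ft³ → storage unit 4 (remaining 12 ft³)
12 ft³ → storage unit 4 (remaining 0 ft³)
34 ft³ → storage unit 5 (remaining 29 ft³)
88 ft³ → storage unit 6 (remaining 62 ft³)
108 ft³ → storage unit 7 (remaining 42 ft³)
107 ft³ → storage unit 8 (remaining 43 ft³)
Final storage units: [99,21,12,14] [85] [111,18] [97,41,12] [87,34] [88] [108] [107].

8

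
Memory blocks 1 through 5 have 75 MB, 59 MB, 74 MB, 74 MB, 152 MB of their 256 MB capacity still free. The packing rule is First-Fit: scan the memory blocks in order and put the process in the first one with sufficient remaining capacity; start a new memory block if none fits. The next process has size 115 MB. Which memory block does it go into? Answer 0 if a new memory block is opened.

5

Memory blocks with room: memory block 5 (152 MB).
The first with room is memory block 5.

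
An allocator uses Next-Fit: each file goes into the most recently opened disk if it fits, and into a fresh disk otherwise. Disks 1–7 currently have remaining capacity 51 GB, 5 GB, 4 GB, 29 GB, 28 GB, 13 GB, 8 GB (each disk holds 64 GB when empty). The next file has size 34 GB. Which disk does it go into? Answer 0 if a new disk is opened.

Next-Fit only looks at disk 7, which has 8 GB free.
34 GB does not fit, so a new disk is opened.

0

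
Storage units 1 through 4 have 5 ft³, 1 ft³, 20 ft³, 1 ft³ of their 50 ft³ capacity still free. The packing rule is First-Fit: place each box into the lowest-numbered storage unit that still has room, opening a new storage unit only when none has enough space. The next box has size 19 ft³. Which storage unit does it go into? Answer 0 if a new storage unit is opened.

3

Storage units with room: storage unit 3 (20 ft³).
The first with room is storage unit 3.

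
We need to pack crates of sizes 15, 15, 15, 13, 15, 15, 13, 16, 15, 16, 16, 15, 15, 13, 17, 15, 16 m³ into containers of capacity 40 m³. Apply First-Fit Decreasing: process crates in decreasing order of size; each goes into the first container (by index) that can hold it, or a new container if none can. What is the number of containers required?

8

Sorted descending: 17, 16, 16, 16, 16, 15, 15, 15, 15, 15, 15, 15, 15, 15, 13, 13, 13.
17 m³ → container 1 (remaining 23 m³)
16 m³ → container 1 (remaining 7 m³)
16 m³ → container 2 (remaining 24 m³)
16 m³ → container 2 (remaining 8 m³)
16 m³ → container 3 (remaining 24 m³)
15 m³ → container 3 (remaining 9 m³)
15 m³ → container 4 (remaining 25 m³)
15 m³ → container 4 (remaining 10 m³)
15 m³ → container 5 (remaining 25 m³)
15 m³ → container 5 (remaining 10 m³)
15 m³ → container 6 (remaining 25 m³)
15 m³ → container 6 (remaining 10 m³)
15 m³ → container 7 (remaining 25 m³)
15 m³ → container 7 (remaining 10 m³)
13 m³ → container 8 (remaining 27 m³)
13 m³ → container 8 (remaining 14 m³)
13 m³ → container 8 (remaining 1 m³)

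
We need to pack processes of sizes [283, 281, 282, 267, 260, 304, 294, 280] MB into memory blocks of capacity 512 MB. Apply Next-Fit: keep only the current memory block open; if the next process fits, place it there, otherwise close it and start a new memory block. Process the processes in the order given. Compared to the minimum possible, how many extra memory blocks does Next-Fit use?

Next-Fit: [283] [281] [282] [267] [260] [304] [294] [280] → 8 memory blocks.
8 processes exceed 256 MB (half the capacity), and no two of those can share a memory block, so at least 8 memory blocks are needed.
So 8 is already optimal.

0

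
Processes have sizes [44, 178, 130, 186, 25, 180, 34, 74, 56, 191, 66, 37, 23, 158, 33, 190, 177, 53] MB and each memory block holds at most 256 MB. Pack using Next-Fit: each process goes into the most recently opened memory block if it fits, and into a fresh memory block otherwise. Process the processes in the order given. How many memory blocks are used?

memory block 1: place 44 MB, 212 MB left
memory block 1: place 178 MB, 34 MB left
memory block 2: place 130 MB, 126 MB left
memory block 3: place 186 MB, 70 MB left
memory block 3: place 25 MB, 45 MB left
memory block 4: place 180 MB, 76 MB left
memory block 4: place 34 MB, 42 MB left
memory block 5: place 74 MB, 182 MB left
memory block 5: place 56 MB, 126 MB left
memory block 6: place 191 MB, 65 MB left
memory block 7: place 66 MB, 190 MB left
memory block 7: place 37 MB, 153 MB left
memory block 7: place 23 MB, 130 MB left
memory block 8: place 158 MB, 98 MB left
memory block 8: place 33 MB, 65 MB left
memory block 9: place 190 MB, 66 MB left
memory block 10: place 177 MB, 79 MB left
memory block 10: place 53 MB, 26 MB left

10 memory blocks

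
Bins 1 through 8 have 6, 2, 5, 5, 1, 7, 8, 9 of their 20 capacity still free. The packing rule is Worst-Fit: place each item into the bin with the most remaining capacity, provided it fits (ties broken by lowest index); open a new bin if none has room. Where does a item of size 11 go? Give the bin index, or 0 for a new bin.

0

No bin has ≥ 11 free, so a new bin is opened.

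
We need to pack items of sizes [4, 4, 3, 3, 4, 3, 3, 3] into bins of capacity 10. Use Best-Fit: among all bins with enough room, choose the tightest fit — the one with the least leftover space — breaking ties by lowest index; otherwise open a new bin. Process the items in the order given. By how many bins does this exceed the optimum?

0

Best-Fit: [4,4] [3,3,4] [3,3,3] → 3 bins.
Total size 27; any packing needs at least ⌈27/10⌉ = 3 bins.
So 3 is already optimal.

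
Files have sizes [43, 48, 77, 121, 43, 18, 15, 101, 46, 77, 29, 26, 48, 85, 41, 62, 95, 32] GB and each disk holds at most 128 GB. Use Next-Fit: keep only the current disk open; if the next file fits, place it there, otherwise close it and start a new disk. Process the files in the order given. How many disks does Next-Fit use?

Put 43 GB in disk 1; 85 GB remain.
Put 48 GB in disk 1; 37 GB remain.
Put 77 GB in disk 2; 51 GB remain.
Put 121 GB in disk 3; 7 GB remain.
Put 43 GB in disk 4; 85 GB remain.
Put 18 GB in disk 4; 67 GB remain.
Put 15 GB in disk 4; 52 GB remain.
Put 101 GB in disk 5; 27 GB remain.
Put 46 GB in disk 6; 82 GB remain.
Put 77 GB in disk 6; 5 GB remain.
Put 29 GB in disk 7; 99 GB remain.
Put 26 GB in disk 7; 73 GB remain.
Put 48 GB in disk 7; 25 GB remain.
Put 85 GB in disk 8; 43 GB remain.
Put 41 GB in disk 8; 2 GB remain.
Put 62 GB in disk 9; 66 GB remain.
Put 95 GB in disk 10; 33 GB remain.
Put 32 GB in disk 10; 1 GB remain.
Final disks: [43,48] [77] [121] [43,18,15] [101] [46,77] [29,26,48] [85,41] [62] [95,32].

10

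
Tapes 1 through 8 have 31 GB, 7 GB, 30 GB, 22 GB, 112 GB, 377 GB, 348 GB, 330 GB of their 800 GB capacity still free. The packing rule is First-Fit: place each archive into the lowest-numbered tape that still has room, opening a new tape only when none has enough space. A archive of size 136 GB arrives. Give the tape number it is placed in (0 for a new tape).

6

Tapes with room: tape 6 (377 GB), tape 7 (348 GB), tape 8 (330 GB).
The first with room is tape 6.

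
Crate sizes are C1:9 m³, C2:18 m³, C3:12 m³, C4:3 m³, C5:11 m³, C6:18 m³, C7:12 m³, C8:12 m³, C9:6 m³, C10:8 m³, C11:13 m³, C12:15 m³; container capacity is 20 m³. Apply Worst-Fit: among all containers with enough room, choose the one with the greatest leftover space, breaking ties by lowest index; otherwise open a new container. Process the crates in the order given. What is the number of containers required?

9

C1 (9 m³) → container 1 (remaining 11 m³)
C2 (18 m³) → container 2 (remaining 2 m³)
C3 (12 m³) → container 3 (remaining 8 m³)
C4 (3 m³) → container 1 (remaining 8 m³)
C5 (11 m³) → container 4 (remaining 9 m³)
C6 (18 m³) → container 5 (remaining 2 m³)
C7 (12 m³) → container 6 (remaining 8 m³)
C8 (12 m³) → container 7 (remaining 8 m³)
C9 (6 m³) → container 4 (remaining 3 m³)
C10 (8 m³) → container 1 (remaining 0 m³)
C11 (13 m³) → container 8 (remaining 7 m³)
C12 (15 m³) → container 9 (remaining 5 m³)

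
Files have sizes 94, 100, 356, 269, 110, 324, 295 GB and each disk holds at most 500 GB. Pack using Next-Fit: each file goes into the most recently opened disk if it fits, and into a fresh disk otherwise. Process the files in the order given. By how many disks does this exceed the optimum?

1

Next-Fit: [94,100] [356] [269,110] [324] [295] → 5 disks.
Total size 1548 GB; any packing needs at least ⌈1548/500⌉ = 4 disks.
An optimal packing achieves that bound: [356,110] [324,100] [295,94] [269] → 4 disks.
Excess: 5 − 4 = 1.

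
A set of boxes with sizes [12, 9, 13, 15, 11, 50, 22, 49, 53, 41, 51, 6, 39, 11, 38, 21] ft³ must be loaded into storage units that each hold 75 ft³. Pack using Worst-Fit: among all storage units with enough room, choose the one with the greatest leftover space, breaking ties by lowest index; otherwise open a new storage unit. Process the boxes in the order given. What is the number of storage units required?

8

storage unit 1: place 12 ft³, 63 ft³ left
storage unit 1: place 9 ft³, 54 ft³ left
storage unit 1: place 13 ft³, 41 ft³ left
storage unit 1: place 15 ft³, 26 ft³ left
storage unit 1: place 11 ft³, 15 ft³ left
storage unit 2: place 50 ft³, 25 ft³ left
storage unit 2: place 22 ft³, 3 ft³ left
storage unit 3: place 49 ft³, 26 ft³ left
storage unit 4: place 53 ft³, 22 ft³ left
storage unit 5: place 41 ft³, 34 ft³ left
storage unit 6: place 51 ft³, 24 ft³ left
storage unit 5: place 6 ft³, 28 ft³ left
storage unit 7: place 39 ft³, 36 ft³ left
storage unit 7: place 11 ft³, 25 ft³ left
storage unit 8: place 38 ft³, 37 ft³ left
storage unit 8: place 21 ft³, 16 ft³ left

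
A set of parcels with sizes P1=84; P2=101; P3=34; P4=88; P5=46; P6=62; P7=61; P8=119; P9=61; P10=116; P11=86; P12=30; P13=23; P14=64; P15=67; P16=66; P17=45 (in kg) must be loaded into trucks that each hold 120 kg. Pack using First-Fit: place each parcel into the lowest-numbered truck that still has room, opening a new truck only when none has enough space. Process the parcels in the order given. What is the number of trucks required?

12

Put P1 (84 kg) in truck 1; 36 kg remain.
Put P2 (101 kg) in truck 2; 19 kg remain.
Put P3 (34 kg) in truck 1; 2 kg remain.
Put P4 (88 kg) in truck 3; 32 kg remain.
Put P5 (46 kg) in truck 4; 74 kg remain.
Put P6 (62 kg) in truck 4; 12 kg remain.
Put P7 (61 kg) in truck 5; 59 kg remain.
Put P8 (119 kg) in truck 6; 1 kg remain.
Put P9 (61 kg) in truck 7; 59 kg remain.
Put P10 (116 kg) in truck 8; 4 kg remain.
Put P11 (86 kg) in truck 9; 34 kg remain.
Put P12 (30 kg) in truck 3; 2 kg remain.
Put P13 (23 kg) in truck 5; 36 kg remain.
Put P14 (64 kg) in truck 10; 56 kg remain.
Put P15 (67 kg) in truck 11; 53 kg remain.
Put P16 (66 kg) in truck 12; 54 kg remain.
Put P17 (45 kg) in truck 7; 14 kg remain.
Final trucks: [84,34] [101] [88,30] [46,62] [61,23] [119] [61,45] [116] [86] [64] [67] [66].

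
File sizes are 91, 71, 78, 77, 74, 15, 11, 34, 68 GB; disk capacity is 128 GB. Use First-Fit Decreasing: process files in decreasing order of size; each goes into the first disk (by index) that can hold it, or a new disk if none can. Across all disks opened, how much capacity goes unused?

249

Sorted descending: 91, 78, 77, 74, 71, 68, 34, 15, 11.
Put 91 GB in disk 1; 37 GB remain.
Put 78 GB in disk 2; 50 GB remain.
Put 77 GB in disk 3; 51 GB remain.
Put 74 GB in disk 4; 54 GB remain.
Put 71 GB in disk 5; 57 GB remain.
Put 68 GB in disk 6; 60 GB remain.
Put 34 GB in disk 1; 3 GB remain.
Put 15 GB in disk 2; 35 GB remain.
Put 11 GB in disk 2; 24 GB remain.
6 disks × 128 GB = 768 GB; used 519 GB; unused 249 GB.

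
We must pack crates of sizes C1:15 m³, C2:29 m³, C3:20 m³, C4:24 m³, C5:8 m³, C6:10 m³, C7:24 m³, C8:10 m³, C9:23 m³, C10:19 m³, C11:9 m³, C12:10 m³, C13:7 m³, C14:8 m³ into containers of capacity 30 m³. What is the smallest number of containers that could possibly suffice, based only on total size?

8

Total size = 15 + 29 + 20 + 24 + 8 + 10 + 24 + 10 + 23 + 19 + 9 + 10 + 7 + 8 = 216 m³.
⌈216 / 30⌉ = 8.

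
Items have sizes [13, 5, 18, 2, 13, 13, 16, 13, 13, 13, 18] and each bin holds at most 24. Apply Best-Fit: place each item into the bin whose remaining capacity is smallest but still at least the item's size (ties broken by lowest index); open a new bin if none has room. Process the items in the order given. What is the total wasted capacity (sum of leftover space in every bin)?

13 → bin 1 (remaining 11)
5 → bin 1 (remaining 6)
18 → bin 2 (remaining 6)
2 → bin 1 (remaining 4)
13 → bin 3 (remaining 11)
13 → bin 4 (remaining 11)
16 → bin 5 (remaining 8)
13 → bin 6 (remaining 11)
13 → bin 7 (remaining 11)
13 → bin 8 (remaining 11)
18 → bin 9 (remaining 6)
9 bins × 24 = 216; used 137; unused 79.

79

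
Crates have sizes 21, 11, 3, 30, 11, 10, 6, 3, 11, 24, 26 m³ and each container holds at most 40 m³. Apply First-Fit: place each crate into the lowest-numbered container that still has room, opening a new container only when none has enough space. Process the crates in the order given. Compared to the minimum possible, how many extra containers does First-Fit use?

1

First-Fit: [21,11,3,3] [30,10] [11,6,11] [24] [26] → 5 containers.
Total size 156 m³; any packing needs at least ⌈156/40⌉ = 4 containers.
An optimal packing achieves that bound: [30,10] [26,11,3] [24,11,3] [21,11,6] → 4 containers.
Excess: 5 − 4 = 1.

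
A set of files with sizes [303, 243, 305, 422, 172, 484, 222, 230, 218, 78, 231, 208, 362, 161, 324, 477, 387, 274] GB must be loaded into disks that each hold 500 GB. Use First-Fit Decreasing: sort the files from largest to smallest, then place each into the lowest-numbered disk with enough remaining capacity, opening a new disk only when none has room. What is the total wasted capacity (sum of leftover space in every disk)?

899

Sorted descending: 484, 477, 422, 387, 362, 324, 305, 303, 274, 243, 231, 230, 222, 218, 208, 172, 161, 78.
Put 484 GB in disk 1; 16 GB remain.
Put 477 GB in disk 2; 23 GB remain.
Put 422 GB in disk 3; 78 GB remain.
Put 387 GB in disk 4; 113 GB remain.
Put 362 GB in disk 5; 138 GB remain.
Put 324 GB in disk 6; 176 GB remain.
Put 305 GB in disk 7; 195 GB remain.
Put 303 GB in disk 8; 197 GB remain.
Put 274 GB in disk 9; 226 GB remain.
Put 243 GB in disk 10; 257 GB remain.
Put 231 GB in disk 10; 26 GB remain.
Put 230 GB in disk 11; 270 GB remain.
Put 222 GB in disk 9; 4 GB remain.
Put 218 GB in disk 11; 52 GB remain.
Put 208 GB in disk 12; 292 GB remain.
Put 172 GB in disk 6; 4 GB remain.
Put 161 GB in disk 7; 34 GB remain.
Put 78 GB in disk 3; 0 GB remain.
12 disks × 500 GB = 6000 GB; used 5101 GB; unused 899 GB.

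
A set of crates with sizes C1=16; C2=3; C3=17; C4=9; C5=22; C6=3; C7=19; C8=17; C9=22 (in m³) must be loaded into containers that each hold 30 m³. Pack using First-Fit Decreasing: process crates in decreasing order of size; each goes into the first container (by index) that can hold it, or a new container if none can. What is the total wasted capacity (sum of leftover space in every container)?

52

Sorted descending: 22, 22, 19, 17, 17, 16, 9, 3, 3.
22 m³ → container 1 (remaining 8 m³)
22 m³ → container 2 (remaining 8 m³)
19 m³ → container 3 (remaining 11 m³)
17 m³ → container 4 (remaining 13 m³)
17 m³ → container 5 (remaining 13 m³)
16 m³ → container 6 (remaining 14 m³)
9 m³ → container 3 (remaining 2 m³)
3 m³ → container 1 (remaining 5 m³)
3 m³ → container 1 (remaining 2 m³)
6 containers × 30 m³ = 180 m³; used 128 m³; unused 52 m³.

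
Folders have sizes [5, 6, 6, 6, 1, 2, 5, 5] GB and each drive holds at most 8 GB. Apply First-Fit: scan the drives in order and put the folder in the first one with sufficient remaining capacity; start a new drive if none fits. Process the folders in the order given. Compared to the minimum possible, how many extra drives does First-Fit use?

0

First-Fit: [5,1,2] [6] [6] [6] [5] [5] → 6 drives.
6 folders exceed 4 GB (half the capacity), and no two of those can share a drive, so at least 6 drives are needed.
So 6 is already optimal.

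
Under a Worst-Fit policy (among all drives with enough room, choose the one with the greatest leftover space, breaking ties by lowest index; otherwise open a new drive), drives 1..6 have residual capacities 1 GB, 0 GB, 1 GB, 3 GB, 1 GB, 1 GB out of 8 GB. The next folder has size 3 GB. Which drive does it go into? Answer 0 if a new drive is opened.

4

Drives with room: drive 4 (3 GB).
Most room is drive 4 with 3 GB free.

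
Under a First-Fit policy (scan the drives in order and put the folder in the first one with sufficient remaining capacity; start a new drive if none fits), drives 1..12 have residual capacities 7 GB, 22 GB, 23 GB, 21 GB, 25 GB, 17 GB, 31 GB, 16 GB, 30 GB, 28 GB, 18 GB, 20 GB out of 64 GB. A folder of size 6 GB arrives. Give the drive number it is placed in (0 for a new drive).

1

Drives with room: drive 1 (7 GB), drive 2 (22 GB), drive 3 (23 GB), drive 4 (21 GB), drive 5 (25 GB), drive 6 (17 GB), drive 7 (31 GB), drive 8 (16 GB), drive 9 (30 GB), drive 10 (28 GB), drive 11 (18 GB), drive 12 (20 GB).
The first with room is drive 1.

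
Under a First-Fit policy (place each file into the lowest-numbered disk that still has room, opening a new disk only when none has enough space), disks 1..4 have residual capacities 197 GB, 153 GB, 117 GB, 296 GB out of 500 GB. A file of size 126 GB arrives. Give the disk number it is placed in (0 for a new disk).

Disks with room: disk 1 (197 GB), disk 2 (153 GB), disk 4 (296 GB).
The first with room is disk 1.

1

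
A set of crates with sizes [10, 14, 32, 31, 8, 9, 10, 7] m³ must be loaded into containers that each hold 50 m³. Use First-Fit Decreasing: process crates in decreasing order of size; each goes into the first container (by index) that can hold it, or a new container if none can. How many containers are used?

3 containers

Sorted descending: 32, 31, 14, 10, 10, 9, 8, 7.
container 1: place 32 m³, 18 m³ left
container 2: place 31 m³, 19 m³ left
container 1: place 14 m³, 4 m³ left
container 2: place 10 m³, 9 m³ left
container 3: place 10 m³, 40 m³ left
container 2: place 9 m³, 0 m³ left
container 3: place 8 m³, 32 m³ left
container 3: place 7 m³, 25 m³ left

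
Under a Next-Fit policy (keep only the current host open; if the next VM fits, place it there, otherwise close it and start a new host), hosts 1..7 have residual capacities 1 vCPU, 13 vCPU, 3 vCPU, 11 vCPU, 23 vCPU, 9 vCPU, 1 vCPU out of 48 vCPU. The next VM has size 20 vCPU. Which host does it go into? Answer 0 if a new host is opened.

Next-Fit only looks at host 7, which has 1 vCPU free.
20 vCPU does not fit, so a new host is opened.

0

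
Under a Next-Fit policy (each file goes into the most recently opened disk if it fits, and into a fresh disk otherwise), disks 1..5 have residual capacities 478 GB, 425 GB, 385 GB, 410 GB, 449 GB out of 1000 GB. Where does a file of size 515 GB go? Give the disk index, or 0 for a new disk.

Next-Fit only looks at disk 5, which has 449 GB free.
515 GB does not fit, so a new disk is opened.

0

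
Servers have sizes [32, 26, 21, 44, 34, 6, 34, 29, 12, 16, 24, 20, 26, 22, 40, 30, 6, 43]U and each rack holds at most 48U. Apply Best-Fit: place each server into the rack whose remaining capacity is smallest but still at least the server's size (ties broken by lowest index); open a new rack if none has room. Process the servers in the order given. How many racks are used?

11 racks

rack 1: place 32U, 16U left
rack 2: place 26U, 22U left
rack 2: place 21U, 1U left
rack 3: place 44U, 4U left
rack 4: place 34U, 14U left
rack 4: place 6U, 8U left
rack 5: place 34U, 14U left
rack 6: place 29U, 19U left
rack 5: place 12U, 2U left
rack 1: place 16U, 0U left
rack 7: place 24U, 24U left
rack 7: place 20U, 4U left
rack 8: place 26U, 22U left
rack 8: place 22U, 0U left
rack 9: place 40U, 8U left
rack 10: place 30U, 18U left
rack 4: place 6U, 2U left
rack 11: place 43U, 5U left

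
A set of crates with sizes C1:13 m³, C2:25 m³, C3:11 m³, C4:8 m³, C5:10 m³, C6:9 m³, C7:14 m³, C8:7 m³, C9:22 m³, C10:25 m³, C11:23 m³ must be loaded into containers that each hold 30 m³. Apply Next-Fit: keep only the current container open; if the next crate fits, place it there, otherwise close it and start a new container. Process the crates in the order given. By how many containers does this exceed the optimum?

Next-Fit: [13] [25] [11,8,10] [9,14,7] [22] [25] [23] → 7 containers.
Total size 167 m³; any packing needs at least ⌈167/30⌉ = 6 containers.
An optimal packing achieves that bound: [25] [25] [23,7] [22,8] [14,13] [11,10,9] → 6 containers.
Excess: 7 − 6 = 1.

1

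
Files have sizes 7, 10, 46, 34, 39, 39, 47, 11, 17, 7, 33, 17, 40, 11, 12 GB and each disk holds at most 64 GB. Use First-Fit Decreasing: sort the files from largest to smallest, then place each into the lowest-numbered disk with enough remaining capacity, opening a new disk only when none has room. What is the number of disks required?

7 disks

Sorted descending: 47, 46, 40, 39, 39, 34, 33, 17, 17, 12, 11, 11, 10, 7, 7.
disk 1: place 47 GB, 17 GB left
disk 2: place 46 GB, 18 GB left
disk 3: place 40 GB, 24 GB left
disk 4: place 39 GB, 25 GB left
disk 5: place 39 GB, 25 GB left
disk 6: place 34 GB, 30 GB left
disk 7: place 33 GB, 31 GB left
disk 1: place 17 GB, 0 GB left
disk 2: place 17 GB, 1 GB left
disk 3: place 12 GB, 12 GB left
disk 3: place 11 GB, 1 GB left
disk 4: place 11 GB, 14 GB left
disk 4: place 10 GB, 4 GB left
disk 5: place 7 GB, 18 GB left
disk 5: place 7 GB, 11 GB left
Final disks: [47,17] [46,17] [40,12,11] [39,11,10] [39,7,7] [34] [33].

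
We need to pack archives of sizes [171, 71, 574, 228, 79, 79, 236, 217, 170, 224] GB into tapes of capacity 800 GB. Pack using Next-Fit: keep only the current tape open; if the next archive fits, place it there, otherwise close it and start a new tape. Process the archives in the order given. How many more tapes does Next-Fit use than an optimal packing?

Next-Fit: [171,71] [574] [228,79,79,236] [217,170,224] → 4 tapes.
Total size 2049 GB; any packing needs at least ⌈2049/800⌉ = 3 tapes.
An optimal packing achieves that bound: [574,224] [236,228,217,79] [171,170,79,71] → 3 tapes.
Excess: 4 − 3 = 1.

1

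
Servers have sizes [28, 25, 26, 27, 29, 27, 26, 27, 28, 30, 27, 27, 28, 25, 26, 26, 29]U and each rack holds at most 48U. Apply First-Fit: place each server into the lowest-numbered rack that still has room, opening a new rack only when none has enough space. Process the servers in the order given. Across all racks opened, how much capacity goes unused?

Put 28U in rack 1; 20U remain.
Put 25U in rack 2; 23U remain.
Put 26U in rack 3; 22U remain.
Put 27U in rack 4; 21U remain.
Put 29U in rack 5; 19U remain.
Put 27U in rack 6; 21U remain.
Put 26U in rack 7; 22U remain.
Put 27U in rack 8; 21U remain.
Put 28U in rack 9; 20U remain.
Put 30U in rack 10; 18U remain.
Put 27U in rack 11; 21U remain.
Put 27U in rack 12; 21U remain.
Put 28U in rack 13; 20U remain.
Put 25U in rack 14; 23U remain.
Put 26U in rack 15; 22U remain.
Put 26U in rack 16; 22U remain.
Put 29U in rack 17; 19U remain.
17 racks × 48U = 816U; used 461U; unused 355U.

355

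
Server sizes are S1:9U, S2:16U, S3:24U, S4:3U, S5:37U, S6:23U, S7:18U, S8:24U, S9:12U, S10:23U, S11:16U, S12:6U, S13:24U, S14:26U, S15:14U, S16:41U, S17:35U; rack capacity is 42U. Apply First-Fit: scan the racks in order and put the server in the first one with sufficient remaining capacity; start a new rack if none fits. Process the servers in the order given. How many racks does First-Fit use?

10

S1 (9U) → rack 1 (remaining 33U)
S2 (16U) → rack 1 (remaining 17U)
S3 (24U) → rack 2 (remaining 18U)
S4 (3U) → rack 1 (remaining 14U)
S5 (37U) → rack 3 (remaining 5U)
S6 (23U) → rack 4 (remaining 19U)
S7 (18U) → rack 2 (remaining 0U)
S8 (24U) → rack 5 (remaining 18U)
S9 (12U) → rack 1 (remaining 2U)
S10 (23U) → rack 6 (remaining 19U)
S11 (16U) → rack 4 (remaining 3U)
S12 (6U) → rack 5 (remaining 12U)
S13 (24U) → rack 7 (remaining 18U)
S14 (26U) → rack 8 (remaining 16U)
S15 (14U) → rack 6 (remaining 5U)
S16 (41U) → rack 9 (remaining 1U)
S17 (35U) → rack 10 (remaining 7U)
Final racks: [9,16,3,12] [24,18] [37] [23,16] [24,6] [23,14] [24] [26] [41] [35].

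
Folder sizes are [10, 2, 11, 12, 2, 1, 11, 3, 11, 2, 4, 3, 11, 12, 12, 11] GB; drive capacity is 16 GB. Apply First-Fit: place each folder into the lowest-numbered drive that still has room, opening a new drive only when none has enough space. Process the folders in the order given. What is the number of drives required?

9

Put 10 GB in drive 1; 6 GB remain.
Put 2 GB in drive 1; 4 GB remain.
Put 11 GB in drive 2; 5 GB remain.
Put 12 GB in drive 3; 4 GB remain.
Put 2 GB in drive 1; 2 GB remain.
Put 1 GB in drive 1; 1 GB remain.
Put 11 GB in drive 4; 5 GB remain.
Put 3 GB in drive 2; 2 GB remain.
Put 11 GB in drive 5; 5 GB remain.
Put 2 GB in drive 2; 0 GB remain.
Put 4 GB in drive 3; 0 GB remain.
Put 3 GB in drive 4; 2 GB remain.
Put 11 GB in drive 6; 5 GB remain.
Put 12 GB in drive 7; 4 GB remain.
Put 12 GB in drive 8; 4 GB remain.
Put 11 GB in drive 9; 5 GB remain.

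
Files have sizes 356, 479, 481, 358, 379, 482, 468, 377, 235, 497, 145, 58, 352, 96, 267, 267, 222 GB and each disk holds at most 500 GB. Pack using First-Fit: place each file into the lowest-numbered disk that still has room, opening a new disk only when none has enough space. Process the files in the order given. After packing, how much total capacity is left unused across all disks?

356 GB → disk 1 (remaining 144 GB)
479 GB → disk 2 (remaining 21 GB)
481 GB → disk 3 (remaining 19 GB)
358 GB → disk 4 (remaining 142 GB)
379 GB → disk 5 (remaining 121 GB)
482 GB → disk 6 (remaining 18 GB)
468 GB → disk 7 (remaining 32 GB)
377 GB → disk 8 (remaining 123 GB)
235 GB → disk 9 (remaining 265 GB)
497 GB → disk 10 (remaining 3 GB)
145 GB → disk 9 (remaining 120 GB)
58 GB → disk 1 (remaining 86 GB)
352 GB → disk 11 (remaining 148 GB)
96 GB → disk 4 (remaining 46 GB)
267 GB → disk 12 (remaining 233 GB)
267 GB → disk 13 (remaining 233 GB)
222 GB → disk 12 (remaining 11 GB)
13 disks × 500 GB = 6500 GB; used 5519 GB; unused 981 GB.

981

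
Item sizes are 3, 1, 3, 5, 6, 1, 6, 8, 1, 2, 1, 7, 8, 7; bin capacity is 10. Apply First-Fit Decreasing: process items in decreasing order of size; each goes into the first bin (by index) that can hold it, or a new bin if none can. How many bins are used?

7 bins

Sorted descending: 8, 8, 7, 7, 6, 6, 5, 3, 3, 2, 1, 1, 1, 1.
bin 1: place 8, 2 left
bin 2: place 8, 2 left
bin 3: place 7, 3 left
bin 4: place 7, 3 left
bin 5: place 6, 4 left
bin 6: place 6, 4 left
bin 7: place 5, 5 left
bin 3: place 3, 0 left
bin 4: place 3, 0 left
bin 1: place 2, 0 left
bin 2: place 1, 1 left
bin 2: place 1, 0 left
bin 5: place 1, 3 left
bin 5: place 1, 2 left
Final bins: [8,2] [8,1,1] [7,3] [7,3] [6,1,1] [6] [5].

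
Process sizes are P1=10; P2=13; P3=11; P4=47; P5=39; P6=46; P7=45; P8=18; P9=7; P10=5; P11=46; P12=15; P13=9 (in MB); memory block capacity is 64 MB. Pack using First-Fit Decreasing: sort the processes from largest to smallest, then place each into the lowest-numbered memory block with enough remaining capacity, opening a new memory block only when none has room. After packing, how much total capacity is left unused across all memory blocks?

9

Sorted descending: 47, 46, 46, 45, 39, 18, 15, 13, 11, 10, 9, 7, 5.
47 MB → memory block 1 (remaining 17 MB)
46 MB → memory block 2 (remaining 18 MB)
46 MB → memory block 3 (remaining 18 MB)
45 MB → memory block 4 (remaining 19 MB)
39 MB → memory block 5 (remaining 25 MB)
18 MB → memory block 2 (remaining 0 MB)
15 MB → memory block 1 (remaining 2 MB)
13 MB → memory block 3 (remaining 5 MB)
11 MB → memory block 4 (remaining 8 MB)
10 MB → memory block 5 (remaining 15 MB)
9 MB → memory block 5 (remaining 6 MB)
7 MB → memory block 4 (remaining 1 MB)
5 MB → memory block 3 (remaining 0 MB)
5 memory blocks × 64 MB = 320 MB; used 311 MB; unused 9 MB.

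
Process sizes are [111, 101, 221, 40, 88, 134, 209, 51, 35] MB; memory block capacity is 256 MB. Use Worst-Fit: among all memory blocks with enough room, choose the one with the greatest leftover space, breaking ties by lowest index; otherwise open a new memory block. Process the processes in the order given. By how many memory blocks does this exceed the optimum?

Worst-Fit: [111,101,40] [221] [88,134] [209] [51,35] → 5 memory blocks.
Total size 990 MB; any packing needs at least ⌈990/256⌉ = 4 memory blocks.
An optimal packing achieves that bound: [221,35] [209,40] [134,111] [101,88,51] → 4 memory blocks.
Excess: 5 − 4 = 1.

1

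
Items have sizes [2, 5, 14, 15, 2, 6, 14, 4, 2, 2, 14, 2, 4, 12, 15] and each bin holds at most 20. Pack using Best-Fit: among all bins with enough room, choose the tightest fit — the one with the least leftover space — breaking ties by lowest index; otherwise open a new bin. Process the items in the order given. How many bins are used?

6

Put 2 in bin 1; 18 remain.
Put 5 in bin 1; 13 remain.
Put 14 in bin 2; 6 remain.
Put 15 in bin 3; 5 remain.
Put 2 in bin 3; 3 remain.
Put 6 in bin 2; 0 remain.
Put 14 in bin 4; 6 remain.
Put 4 in bin 4; 2 remain.
Put 2 in bin 4; 0 remain.
Put 2 in bin 3; 1 remain.
Put 14 in bin 5; 6 remain.
Put 2 in bin 5; 4 remain.
Put 4 in bin 5; 0 remain.
Put 12 in bin 1; 1 remain.
Put 15 in bin 6; 5 remain.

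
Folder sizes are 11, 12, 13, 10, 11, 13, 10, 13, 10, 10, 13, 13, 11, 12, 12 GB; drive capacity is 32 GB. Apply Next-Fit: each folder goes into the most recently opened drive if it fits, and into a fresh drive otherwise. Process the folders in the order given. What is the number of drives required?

11 GB → drive 1 (remaining 21 GB)
12 GB → drive 1 (remaining 9 GB)
13 GB → drive 2 (remaining 19 GB)
10 GB → drive 2 (remaining 9 GB)
11 GB → drive 3 (remaining 21 GB)
13 GB → drive 3 (remaining 8 GB)
10 GB → drive 4 (remaining 22 GB)
13 GB → drive 4 (remaining 9 GB)
10 GB → drive 5 (remaining 22 GB)
10 GB → drive 5 (remaining 12 GB)
13 GB → drive 6 (remaining 19 GB)
13 GB → drive 6 (remaining 6 GB)
11 GB → drive 7 (remaining 21 GB)
12 GB → drive 7 (remaining 9 GB)
12 GB → drive 8 (remaining 20 GB)

8 drives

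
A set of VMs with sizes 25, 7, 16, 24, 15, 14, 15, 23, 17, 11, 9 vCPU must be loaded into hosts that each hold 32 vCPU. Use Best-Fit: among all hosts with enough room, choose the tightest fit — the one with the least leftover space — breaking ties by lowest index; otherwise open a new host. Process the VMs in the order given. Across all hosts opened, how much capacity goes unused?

host 1: place 25 vCPU, 7 vCPU left
host 1: place 7 vCPU, 0 vCPU left
host 2: place 16 vCPU, 16 vCPU left
host 3: place 24 vCPU, 8 vCPU left
host 2: place 15 vCPU, 1 vCPU left
host 4: place 14 vCPU, 18 vCPU left
host 4: place 15 vCPU, 3 vCPU left
host 5: place 23 vCPU, 9 vCPU left
host 6: place 17 vCPU, 15 vCPU left
host 6: place 11 vCPU, 4 vCPU left
host 5: place 9 vCPU, 0 vCPU left
6 hosts × 32 vCPU = 192 vCPU; used 176 vCPU; unused 16 vCPU.

16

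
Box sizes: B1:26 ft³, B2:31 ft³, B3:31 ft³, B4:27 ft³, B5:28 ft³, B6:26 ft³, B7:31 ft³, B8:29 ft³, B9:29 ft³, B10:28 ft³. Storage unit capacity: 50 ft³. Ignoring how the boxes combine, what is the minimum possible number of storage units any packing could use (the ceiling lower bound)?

Total size = 26 + 31 + 31 + 27 + 28 + 26 + 31 + 29 + 29 + 28 = 286 ft³.
⌈286 / 50⌉ = 6.

6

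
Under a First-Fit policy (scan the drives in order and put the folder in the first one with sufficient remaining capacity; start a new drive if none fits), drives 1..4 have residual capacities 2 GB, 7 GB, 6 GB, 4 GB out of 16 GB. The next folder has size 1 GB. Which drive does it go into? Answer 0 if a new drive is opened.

1

Drives with room: drive 1 (2 GB), drive 2 (7 GB), drive 3 (6 GB), drive 4 (4 GB).
The first with room is drive 1.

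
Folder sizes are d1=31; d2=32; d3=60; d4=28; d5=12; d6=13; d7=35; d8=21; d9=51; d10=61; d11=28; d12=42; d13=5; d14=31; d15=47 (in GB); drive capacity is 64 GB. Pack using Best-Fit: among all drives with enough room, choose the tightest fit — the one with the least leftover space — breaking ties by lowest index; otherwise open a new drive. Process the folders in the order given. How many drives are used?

9

d1 (31 GB) → drive 1 (remaining 33 GB)
d2 (32 GB) → drive 1 (remaining 1 GB)
d3 (60 GB) → drive 2 (remaining 4 GB)
d4 (28 GB) → drive 3 (remaining 36 GB)
d5 (12 GB) → drive 3 (remaining 24 GB)
d6 (13 GB) → drive 3 (remaining 11 GB)
d7 (35 GB) → drive 4 (remaining 29 GB)
d8 (21 GB) → drive 4 (remaining 8 GB)
d9 (51 GB) → drive 5 (remaining 13 GB)
d10 (61 GB) → drive 6 (remaining 3 GB)
d11 (28 GB) → drive 7 (remaining 36 GB)
d12 (42 GB) → drive 8 (remaining 22 GB)
d13 (5 GB) → drive 4 (remaining 3 GB)
d14 (31 GB) → drive 7 (remaining 5 GB)
d15 (47 GB) → drive 9 (remaining 17 GB)
Final drives: [31,32] [60] [28,12,13] [35,21,5] [51] [61] [28,31] [42] [47].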